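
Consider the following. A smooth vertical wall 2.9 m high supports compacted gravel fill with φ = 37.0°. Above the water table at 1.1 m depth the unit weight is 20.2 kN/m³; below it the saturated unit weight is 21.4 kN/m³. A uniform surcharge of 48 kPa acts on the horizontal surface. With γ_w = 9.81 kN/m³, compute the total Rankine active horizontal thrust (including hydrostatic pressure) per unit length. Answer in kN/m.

K_a = tan²(45° − φ/2) = 0.2486.
γ' = 21.4 − 9.81 = 11.59 kN/m³. h₂ = H − d_w = 1.8 m.
σ'_h: at surface K_a·q = 11.93; at WT K_a(q+γd_w) = 17.46; at base K_a(q+γd_w+γ'h₂) = 22.64 kPa.
P₁ = ½(11.93+17.46)×1.1 = 16.16; P₂ = ½(17.46+22.64)×1.8 = 36.09; P_w = ½γ_w h₂² = 15.89.
Total = 16.16+36.09+15.89 = 68.14 kN/m.

68.1 kN/m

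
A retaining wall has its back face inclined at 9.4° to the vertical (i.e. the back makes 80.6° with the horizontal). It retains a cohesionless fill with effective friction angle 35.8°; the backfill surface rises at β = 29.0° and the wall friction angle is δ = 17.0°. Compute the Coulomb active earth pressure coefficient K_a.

0.517

K_a = sin²(α+φ) / [sin²α · sin(α−δ) · (1 + √{sin(φ+δ)sin(φ−β) / (sin(α−δ)sin(α+β))})²].
With α = 80.6°, φ = 35.8°, δ = 17.0°, β = 29.0°: K_a = 0.5169.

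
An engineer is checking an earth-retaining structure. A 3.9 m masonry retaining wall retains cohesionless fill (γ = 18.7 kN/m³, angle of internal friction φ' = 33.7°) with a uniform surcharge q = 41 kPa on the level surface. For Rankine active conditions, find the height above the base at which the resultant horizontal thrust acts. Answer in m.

1.64 m

K_a = 0.2863.
Triangular part P₁ = ½K_aγH² = 40.72 at H/3 = 1.300 m; rectangular part P₂ = K_a q H = 45.78 at H/2 = 1.950 m.
ȳ = (P₁·1.300 + P₂·1.950)/(P₁+P₂) = 1.644 m.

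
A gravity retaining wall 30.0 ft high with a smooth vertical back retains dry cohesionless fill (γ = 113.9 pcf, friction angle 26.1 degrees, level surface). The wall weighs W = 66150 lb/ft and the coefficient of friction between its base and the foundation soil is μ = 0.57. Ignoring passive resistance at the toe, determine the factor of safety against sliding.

K_a = tan²(45° − 26.1°/2) = 0.3889.
P_a = ½K_aγH² = 0.5×0.3889×113.9×30.0² = 19940 lb/ft, acting at H/3 = 10.00 ft above the base.
FS_sliding = μW / P_a = 0.57×66150 / 19940 = 1.891.

1.89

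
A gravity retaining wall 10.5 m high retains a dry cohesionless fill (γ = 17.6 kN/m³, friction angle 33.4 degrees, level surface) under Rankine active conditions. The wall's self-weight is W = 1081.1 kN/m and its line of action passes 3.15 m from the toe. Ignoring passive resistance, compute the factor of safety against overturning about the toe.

3.46

K_a = tan²(45° − 33.4°/2) = 0.2899.
P_a = ½K_aγH² = 0.5×0.2899×17.6×10.5² = 281.3 kN/m, acting at H/3 = 3.500 m above the base.
Overturning moment M_o = P_a × H/3 = 281.3 × 3.500 = 984.5.
Resisting moment M_r = W × 3.15 = 1081.1 × 3.15 = 3405.
FS_overturning = M_r/M_o = 3405/984.5 = 3.459.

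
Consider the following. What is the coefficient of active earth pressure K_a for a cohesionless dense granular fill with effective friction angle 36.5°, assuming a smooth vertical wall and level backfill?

0.254

K_a = (1 − sin φ)/(1 + sin φ) = (1 − sin 36.5°)/(1 + sin 36.5°) = 0.2541.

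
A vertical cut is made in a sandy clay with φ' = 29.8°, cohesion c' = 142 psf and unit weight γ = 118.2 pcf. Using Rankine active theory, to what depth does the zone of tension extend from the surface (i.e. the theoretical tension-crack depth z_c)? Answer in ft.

K_a = tan²(45° − 29.8°/2) = 0.3360; √K_a = 0.5797.
The active pressure is zero where K_a γ z = 2c√K_a, so z_c = 2c/(γ√K_a) = 2×142/(118.2×0.5797) = 4.145 ft.

4.14 ft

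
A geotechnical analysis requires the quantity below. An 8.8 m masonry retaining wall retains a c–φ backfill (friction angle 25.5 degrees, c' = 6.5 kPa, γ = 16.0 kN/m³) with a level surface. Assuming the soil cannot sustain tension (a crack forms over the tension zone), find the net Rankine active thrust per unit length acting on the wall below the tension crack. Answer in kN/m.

K_a = 0.3981; √K_a = 0.6310.
Tension-crack depth z_c = 2c/(γ√K_a) = 2×6.5/(16.0×0.6310) = 1.288 m.
σ_a at base = K_a γ H − 2c√K_a = 0.3981×16.0×8.8 − 2×6.5×0.6310 = 47.85 kPa.
P_a = ½ × 47.85 × (H − z_c) = 0.5×47.85×7.512 = 179.7 kN/m.

180 kN/m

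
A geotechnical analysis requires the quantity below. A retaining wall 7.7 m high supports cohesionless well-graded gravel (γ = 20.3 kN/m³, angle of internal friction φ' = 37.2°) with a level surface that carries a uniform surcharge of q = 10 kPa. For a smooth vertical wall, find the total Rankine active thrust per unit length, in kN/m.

167 kN/m

K_a = tan²(45° − φ/2) = 0.2464.
Soil triangle: ½ K_a γ H² = 0.5×0.2464×20.3×7.7² = 148.3 kN/m.
Surcharge rectangle: K_a q H = 0.2464×10×7.7 = 18.97 kN/m.
Total = 148.3 + 18.97 = 167.3 kN/m.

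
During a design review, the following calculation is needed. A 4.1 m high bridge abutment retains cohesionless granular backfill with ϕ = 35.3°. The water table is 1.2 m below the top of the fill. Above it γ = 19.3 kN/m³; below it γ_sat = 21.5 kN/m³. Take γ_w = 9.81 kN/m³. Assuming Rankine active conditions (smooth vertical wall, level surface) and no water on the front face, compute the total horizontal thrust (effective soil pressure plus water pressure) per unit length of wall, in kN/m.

76.1 kN/m

K_a = tan²(45° − φ/2) = 0.2675.
γ' = 21.5 − 9.81 = 11.69 kN/m³. Depth below WT = 2.9 m.
σ'_h at WT = K_a γ d_w = 6.196 kPa; at base = 6.196 + K_a γ' × 2.9 = 15.27 kPa.
P₁ (0–1.2 m) = ½×6.196×1.2 = 3.718. P₂ (1.2–4.1 m) = ½(6.196+15.27)×2.9 = 31.12.
P_w = ½ γ_w h₂² = 0.5×9.81×2.9² = 41.25. Total = 3.718+31.12+41.25 = 76.09 kN/m.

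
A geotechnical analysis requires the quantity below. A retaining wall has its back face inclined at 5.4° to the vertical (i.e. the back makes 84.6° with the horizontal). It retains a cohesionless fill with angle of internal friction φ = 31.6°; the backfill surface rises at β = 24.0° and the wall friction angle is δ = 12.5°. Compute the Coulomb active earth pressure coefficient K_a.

K_a = sin²(α+φ) / [sin²α · sin(α−δ) · (1 + √{sin(φ+δ)sin(φ−β) / (sin(α−δ)sin(α+β))})²].
With α = 84.6°, φ = 31.6°, δ = 12.5°, β = 24.0°: K_a = 0.4903.

0.490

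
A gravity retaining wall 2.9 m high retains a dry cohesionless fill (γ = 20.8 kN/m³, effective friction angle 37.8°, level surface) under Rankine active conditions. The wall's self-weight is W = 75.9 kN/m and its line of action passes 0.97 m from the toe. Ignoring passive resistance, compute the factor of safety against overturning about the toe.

K_a = tan²(45° − 37.8°/2) = 0.2400.
P_a = ½K_aγH² = 0.5×0.2400×20.8×2.9² = 20.99 kN/m, acting at H/3 = 0.9667 m above the base.
Overturning moment M_o = P_a × H/3 = 20.99 × 0.9667 = 20.29.
Resisting moment M_r = W × 0.97 = 75.9 × 0.97 = 73.62.
FS_overturning = M_r/M_o = 73.62/20.29 = 3.628.

3.63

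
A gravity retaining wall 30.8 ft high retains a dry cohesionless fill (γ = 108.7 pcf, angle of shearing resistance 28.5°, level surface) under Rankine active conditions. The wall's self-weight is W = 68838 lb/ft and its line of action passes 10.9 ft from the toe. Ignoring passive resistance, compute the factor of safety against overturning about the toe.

4.00

K_a = tan²(45° − 28.5°/2) = 0.3540.
P_a = ½K_aγH² = 0.5×0.3540×108.7×30.8² = 18250 lb/ft, acting at H/3 = 10.27 ft above the base.
Overturning moment M_o = P_a × H/3 = 18250 × 10.27 = 187400.
Resisting moment M_r = W × 10.9 = 68838 × 10.9 = 750300.
FS_overturning = M_r/M_o = 750300/187400 = 4.005.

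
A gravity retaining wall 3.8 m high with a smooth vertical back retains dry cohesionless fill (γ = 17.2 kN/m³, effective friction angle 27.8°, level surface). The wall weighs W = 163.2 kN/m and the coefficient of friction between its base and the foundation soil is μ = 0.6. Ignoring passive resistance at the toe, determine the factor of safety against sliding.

K_a = tan²(45° − 27.8°/2) = 0.3639.
P_a = ½K_aγH² = 0.5×0.3639×17.2×3.8² = 45.19 kN/m, acting at H/3 = 1.267 m above the base.
FS_sliding = μW / P_a = 0.6×163.2 / 45.19 = 2.167.

2.17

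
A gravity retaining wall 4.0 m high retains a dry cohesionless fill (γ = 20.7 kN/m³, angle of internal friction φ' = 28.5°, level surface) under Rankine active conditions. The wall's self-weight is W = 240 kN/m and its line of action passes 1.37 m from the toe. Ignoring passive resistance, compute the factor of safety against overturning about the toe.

4.21

K_a = tan²(45° − 28.5°/2) = 0.3540.
P_a = ½K_aγH² = 0.5×0.3540×20.7×4.0² = 58.61 kN/m, acting at H/3 = 1.333 m above the base.
Overturning moment M_o = P_a × H/3 = 58.61 × 1.333 = 78.15.
Resisting moment M_r = W × 1.37 = 240 × 1.37 = 328.8.
FS_overturning = M_r/M_o = 328.8/78.15 = 4.207.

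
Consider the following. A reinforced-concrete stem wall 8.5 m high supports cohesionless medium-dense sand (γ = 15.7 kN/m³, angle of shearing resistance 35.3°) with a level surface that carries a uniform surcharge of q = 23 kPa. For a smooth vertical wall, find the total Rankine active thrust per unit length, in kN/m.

K_a = tan²(45° − φ/2) = 0.2675.
Soil triangle: ½ K_a γ H² = 0.5×0.2675×15.7×8.5² = 151.7 kN/m.
Surcharge rectangle: K_a q H = 0.2675×23×8.5 = 52.30 kN/m.
Total = 151.7 + 52.30 = 204.0 kN/m.

204 kN/m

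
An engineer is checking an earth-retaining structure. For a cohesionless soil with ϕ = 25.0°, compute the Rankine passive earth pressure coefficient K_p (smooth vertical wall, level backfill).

2.46

K_p = (1 + sin φ)/(1 − sin φ) = tan²(45° + 25.0°/2) = 2.464.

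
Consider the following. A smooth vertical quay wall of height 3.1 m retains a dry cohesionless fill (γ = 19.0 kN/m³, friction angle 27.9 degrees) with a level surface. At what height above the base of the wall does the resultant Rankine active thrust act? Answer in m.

K_a = 0.3625.
The pressure distribution is triangular, so the resultant acts at H/3 above the base = 3.1/3 = 1.033 m.

1.03 m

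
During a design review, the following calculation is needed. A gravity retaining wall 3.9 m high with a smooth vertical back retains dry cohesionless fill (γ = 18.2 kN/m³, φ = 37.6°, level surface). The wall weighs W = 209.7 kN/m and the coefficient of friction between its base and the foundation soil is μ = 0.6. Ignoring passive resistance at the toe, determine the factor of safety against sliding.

K_a = tan²(45° − 37.6°/2) = 0.2421.
P_a = ½K_aγH² = 0.5×0.2421×18.2×3.9² = 33.51 kN/m, acting at H/3 = 1.300 m above the base.
FS_sliding = μW / P_a = 0.6×209.7 / 33.51 = 3.754.

3.75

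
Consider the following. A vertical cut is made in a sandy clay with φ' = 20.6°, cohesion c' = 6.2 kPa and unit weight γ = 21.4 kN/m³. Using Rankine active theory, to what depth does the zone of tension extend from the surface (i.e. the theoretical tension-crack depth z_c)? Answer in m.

K_a = tan²(45° − 20.6°/2) = 0.4795; √K_a = 0.6924.
The active pressure is zero where K_a γ z = 2c√K_a, so z_c = 2c/(γ√K_a) = 2×6.2/(21.4×0.6924) = 0.8368 m.

0.837 m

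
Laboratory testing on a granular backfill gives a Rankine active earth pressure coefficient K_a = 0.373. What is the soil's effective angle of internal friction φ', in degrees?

27.2°

K_a = tan²(45° − φ/2) ⇒ 45° − φ/2 = arctan(√0.373) = 31.41°.
φ = 2(45° − 31.41°) = 27.17°.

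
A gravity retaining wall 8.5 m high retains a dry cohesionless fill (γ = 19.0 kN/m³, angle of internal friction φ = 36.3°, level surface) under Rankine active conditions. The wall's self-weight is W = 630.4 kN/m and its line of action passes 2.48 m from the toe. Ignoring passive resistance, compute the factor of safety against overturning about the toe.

3.14

K_a = tan²(45° − 36.3°/2) = 0.2563.
P_a = ½K_aγH² = 0.5×0.2563×19.0×8.5² = 175.9 kN/m, acting at H/3 = 2.833 m above the base.
Overturning moment M_o = P_a × H/3 = 175.9 × 2.833 = 498.4.
Resisting moment M_r = W × 2.48 = 630.4 × 2.48 = 1563.
FS_overturning = M_r/M_o = 1563/498.4 = 3.137.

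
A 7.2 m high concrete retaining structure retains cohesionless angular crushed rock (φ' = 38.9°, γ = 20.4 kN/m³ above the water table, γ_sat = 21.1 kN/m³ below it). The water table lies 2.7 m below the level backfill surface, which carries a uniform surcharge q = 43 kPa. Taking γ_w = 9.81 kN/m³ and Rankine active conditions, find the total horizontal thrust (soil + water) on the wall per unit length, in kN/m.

270 kN/m

K_a = tan²(45° − φ/2) = 0.2285.
γ' = 21.1 − 9.81 = 11.29 kN/m³. h₂ = H − d_w = 4.5 m.
σ'_h: at surface K_a·q = 9.827; at WT K_a(q+γd_w) = 22.41; at base K_a(q+γd_w+γ'h₂) = 34.02 kPa.
P₁ = ½(9.827+22.41)×2.7 = 43.53; P₂ = ½(22.41+34.02)×4.5 = 127.0; P_w = ½γ_w h₂² = 99.33.
Total = 43.53+127.0+99.33 = 269.8 kN/m.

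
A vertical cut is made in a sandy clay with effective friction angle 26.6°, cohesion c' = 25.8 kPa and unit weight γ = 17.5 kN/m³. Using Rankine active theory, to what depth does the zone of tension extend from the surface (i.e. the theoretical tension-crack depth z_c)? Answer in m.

K_a = tan²(45° − 26.6°/2) = 0.3814; √K_a = 0.6176.
The active pressure is zero where K_a γ z = 2c√K_a, so z_c = 2c/(γ√K_a) = 2×25.8/(17.5×0.6176) = 4.774 m.

4.77 m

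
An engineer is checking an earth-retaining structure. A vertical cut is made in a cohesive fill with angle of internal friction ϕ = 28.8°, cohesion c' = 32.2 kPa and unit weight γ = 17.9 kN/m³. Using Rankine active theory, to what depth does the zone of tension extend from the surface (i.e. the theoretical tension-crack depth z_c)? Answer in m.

6.08 m

K_a = tan²(45° − 28.8°/2) = 0.3498; √K_a = 0.5914.
The active pressure is zero where K_a γ z = 2c√K_a, so z_c = 2c/(γ√K_a) = 2×32.2/(17.9×0.5914) = 6.083 m.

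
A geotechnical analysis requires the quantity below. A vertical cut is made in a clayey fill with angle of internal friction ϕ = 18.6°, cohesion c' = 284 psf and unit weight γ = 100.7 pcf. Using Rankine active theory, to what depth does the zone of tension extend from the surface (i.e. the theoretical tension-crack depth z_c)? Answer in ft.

K_a = tan²(45° − 18.6°/2) = 0.5163; √K_a = 0.7186.
The active pressure is zero where K_a γ z = 2c√K_a, so z_c = 2c/(γ√K_a) = 2×284/(100.7×0.7186) = 7.850 ft.

7.85 ft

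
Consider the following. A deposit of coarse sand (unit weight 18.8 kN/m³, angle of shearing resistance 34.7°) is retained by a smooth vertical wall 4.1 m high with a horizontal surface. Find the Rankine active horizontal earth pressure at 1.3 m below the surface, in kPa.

6.71 kPa

K_a = (1 − sin φ)/(1 + sin φ) = 0.2745.
σ_h = K_a γ z = 0.2745 × 18.8 × 1.3 = 6.708 kPa.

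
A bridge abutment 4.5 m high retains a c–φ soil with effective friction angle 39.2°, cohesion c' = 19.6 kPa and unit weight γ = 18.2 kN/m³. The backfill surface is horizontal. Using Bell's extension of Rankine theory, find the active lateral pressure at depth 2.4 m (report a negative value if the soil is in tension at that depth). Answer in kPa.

K_a = (1 − sin φ)/(1 + sin φ) = 0.2255.
σ_a = K_a γ z − 2c√K_a = 0.2255×18.2×2.4 − 2×19.6×0.4748 = -8.765 kPa.

-8.77 kPa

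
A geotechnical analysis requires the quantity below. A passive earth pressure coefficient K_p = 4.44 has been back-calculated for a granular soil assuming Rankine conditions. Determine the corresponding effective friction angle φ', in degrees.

39.2°

K_p = (1+sin φ)/(1−sin φ) ⇒ sin φ = (K_p − 1)/(K_p + 1) = 0.6324.
φ = arcsin(0.6324) = 39.22°.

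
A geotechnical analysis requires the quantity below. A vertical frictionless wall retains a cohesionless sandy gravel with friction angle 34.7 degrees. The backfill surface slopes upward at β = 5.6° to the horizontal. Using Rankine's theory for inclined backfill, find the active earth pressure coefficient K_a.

K_a = cos β · (cos β − √(cos²β − cos²φ)) / (cos β + √(cos²β − cos²φ)).
cos β = 0.9952, cos φ = 0.8221, √(cos²β − cos²φ) = 0.5609.
K_a = 0.9952 × (0.9952 − 0.5609)/(0.9952 + 0.5609) = 0.2778.

0.278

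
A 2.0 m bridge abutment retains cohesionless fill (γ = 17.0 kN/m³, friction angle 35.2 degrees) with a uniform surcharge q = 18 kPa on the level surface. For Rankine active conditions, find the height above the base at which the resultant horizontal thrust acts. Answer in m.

0.838 m

K_a = 0.2687.
Triangular part P₁ = ½K_aγH² = 9.135 at H/3 = 0.6667 m; rectangular part P₂ = K_a q H = 9.673 at H/2 = 1.000 m.
ȳ = (P₁·0.6667 + P₂·1.000)/(P₁+P₂) = 0.8381 m.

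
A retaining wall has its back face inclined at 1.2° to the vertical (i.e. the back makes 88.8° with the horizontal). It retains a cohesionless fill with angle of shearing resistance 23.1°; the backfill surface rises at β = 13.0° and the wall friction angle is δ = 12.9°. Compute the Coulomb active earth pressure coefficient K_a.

K_a = sin²(α+φ) / [sin²α · sin(α−δ) · (1 + √{sin(φ+δ)sin(φ−β) / (sin(α−δ)sin(α+β))})²].
With α = 88.8°, φ = 23.1°, δ = 12.9°, β = 13.0°: K_a = 0.5024.

0.502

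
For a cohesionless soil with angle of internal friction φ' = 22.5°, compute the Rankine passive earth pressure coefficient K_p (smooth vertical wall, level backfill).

K_p = (1 + sin φ)/(1 − sin φ) = tan²(45° + 22.5°/2) = 2.240.

2.24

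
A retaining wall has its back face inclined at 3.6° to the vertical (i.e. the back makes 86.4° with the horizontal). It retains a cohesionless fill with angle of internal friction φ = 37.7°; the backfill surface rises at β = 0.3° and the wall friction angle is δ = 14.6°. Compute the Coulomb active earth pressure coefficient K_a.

0.247

K_a = sin²(α+φ) / [sin²α · sin(α−δ) · (1 + √{sin(φ+δ)sin(φ−β) / (sin(α−δ)sin(α+β))})²].
With α = 86.4°, φ = 37.7°, δ = 14.6°, β = 0.3°: K_a = 0.2473.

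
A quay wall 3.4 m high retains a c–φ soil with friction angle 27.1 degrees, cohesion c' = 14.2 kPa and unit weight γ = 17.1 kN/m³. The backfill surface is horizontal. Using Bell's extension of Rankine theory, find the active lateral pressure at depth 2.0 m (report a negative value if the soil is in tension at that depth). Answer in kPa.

-4.58 kPa

K_a = (1 − sin φ)/(1 + sin φ) = 0.3741.
σ_a = K_a γ z − 2c√K_a = 0.3741×17.1×2.0 − 2×14.2×0.6116 = -4.577 kPa.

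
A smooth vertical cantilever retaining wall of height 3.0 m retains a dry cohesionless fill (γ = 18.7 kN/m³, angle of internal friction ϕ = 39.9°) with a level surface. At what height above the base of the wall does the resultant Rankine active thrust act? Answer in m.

1.00 m

K_a = 0.2184.
The pressure distribution is triangular, so the resultant acts at H/3 above the base = 3.0/3 = 1.000 m.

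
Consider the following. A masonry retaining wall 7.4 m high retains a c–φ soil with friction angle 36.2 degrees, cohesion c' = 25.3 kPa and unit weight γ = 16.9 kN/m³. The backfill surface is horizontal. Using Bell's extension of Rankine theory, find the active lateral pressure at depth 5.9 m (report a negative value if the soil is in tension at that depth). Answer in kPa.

-0.00722 kPa

K_a = (1 − sin φ)/(1 + sin φ) = 0.2574.
σ_a = K_a γ z − 2c√K_a = 0.2574×16.9×5.9 − 2×25.3×0.5073 = -0.007219 kPa.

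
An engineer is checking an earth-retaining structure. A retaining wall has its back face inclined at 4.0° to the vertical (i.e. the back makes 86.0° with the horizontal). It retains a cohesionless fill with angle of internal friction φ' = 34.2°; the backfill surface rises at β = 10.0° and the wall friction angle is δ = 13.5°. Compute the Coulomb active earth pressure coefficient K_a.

K_a = sin²(α+φ) / [sin²α · sin(α−δ) · (1 + √{sin(φ+δ)sin(φ−β) / (sin(α−δ)sin(α+β))})²].
With α = 86.0°, φ = 34.2°, δ = 13.5°, β = 10.0°: K_a = 0.3212.

0.321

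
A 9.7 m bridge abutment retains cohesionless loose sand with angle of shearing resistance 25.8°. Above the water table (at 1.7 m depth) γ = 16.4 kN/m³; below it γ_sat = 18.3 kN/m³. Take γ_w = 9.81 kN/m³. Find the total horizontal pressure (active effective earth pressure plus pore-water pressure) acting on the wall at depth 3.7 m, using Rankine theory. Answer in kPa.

K_a = (1 − sin φ)/(1 + sin φ) = 0.3935.
γ' = 18.3 − 9.81 = 8.490 kN/m³.
Effective vertical stress at 3.7 m: σ'_v = 16.4×1.7 + 8.490×2.00 = 44.86 kPa.
σ'_h = K_a σ'_v = 0.3935 × 44.86 = 17.65 kPa; u = γ_w × 2.00 = 19.62 kPa.
Total σ_h = 17.65 + 19.62 = 37.27 kPa.

37.3 kPa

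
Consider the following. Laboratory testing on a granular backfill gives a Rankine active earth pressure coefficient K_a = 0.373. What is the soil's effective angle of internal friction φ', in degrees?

27.2°

K_a = tan²(45° − φ/2) ⇒ 45° − φ/2 = arctan(√0.373) = 31.41°.
φ = 2(45° − 31.41°) = 27.17°.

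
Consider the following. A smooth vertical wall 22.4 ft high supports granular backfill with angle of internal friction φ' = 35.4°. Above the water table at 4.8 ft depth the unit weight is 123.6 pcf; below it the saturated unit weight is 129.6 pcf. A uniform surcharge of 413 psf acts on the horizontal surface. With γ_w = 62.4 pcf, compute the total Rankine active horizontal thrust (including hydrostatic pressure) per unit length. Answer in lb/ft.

K_a = tan²(45° − φ/2) = 0.2664.
γ' = 129.6 − 62.4 = 67.20 pcf. h₂ = H − d_w = 17.6 ft.
σ'_h: at surface K_a·q = 110.0; at WT K_a(q+γd_w) = 268.1; at base K_a(q+γd_w+γ'h₂) = 583.1 psf.
P₁ = ½(110.0+268.1)×4.8 = 907.4; P₂ = ½(268.1+583.1)×17.6 = 7491; P_w = ½γ_w h₂² = 9665.
Total = 907.4+7491+9665 = 18060 lb/ft.

18100 lb/ft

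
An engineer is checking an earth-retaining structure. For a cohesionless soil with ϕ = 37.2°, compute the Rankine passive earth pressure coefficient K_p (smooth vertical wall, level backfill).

4.06

K_p = (1 + sin φ)/(1 − sin φ) = tan²(45° + 37.2°/2) = 4.058.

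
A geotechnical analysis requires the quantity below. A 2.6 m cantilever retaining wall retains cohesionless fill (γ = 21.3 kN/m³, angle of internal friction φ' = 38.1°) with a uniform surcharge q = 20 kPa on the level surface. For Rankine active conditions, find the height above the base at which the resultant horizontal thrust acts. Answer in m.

K_a = 0.2368.
Triangular part P₁ = ½K_aγH² = 17.05 at H/3 = 0.8667 m; rectangular part P₂ = K_a q H = 12.32 at H/2 = 1.300 m.
ȳ = (P₁·0.8667 + P₂·1.300)/(P₁+P₂) = 1.048 m.

1.05 m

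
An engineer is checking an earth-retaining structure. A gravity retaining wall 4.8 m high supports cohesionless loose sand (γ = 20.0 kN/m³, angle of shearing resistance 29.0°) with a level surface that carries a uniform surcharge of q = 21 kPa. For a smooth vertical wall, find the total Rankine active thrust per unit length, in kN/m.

115 kN/m

K_a = tan²(45° − φ/2) = 0.3470.
Soil triangle: ½ K_a γ H² = 0.5×0.3470×20.0×4.8² = 79.94 kN/m.
Surcharge rectangle: K_a q H = 0.3470×21×4.8 = 34.97 kN/m.
Total = 79.94 + 34.97 = 114.9 kN/m.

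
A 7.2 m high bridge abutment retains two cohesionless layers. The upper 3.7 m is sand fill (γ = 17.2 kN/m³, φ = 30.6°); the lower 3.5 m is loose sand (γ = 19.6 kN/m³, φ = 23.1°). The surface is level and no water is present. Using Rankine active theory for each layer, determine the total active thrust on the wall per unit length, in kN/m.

K_a1 = tan²(45°−30.6°/2) = 0.3253; K_a2 = tan²(45°−23.1°/2) = 0.4364.
Layer 1: σ at base = K_a1 γ₁ h₁ = 20.70 kPa; P₁ = ½×20.70×3.7 = 38.30.
Layer 2: σ_v at top = γ₁h₁ = 63.64; σ_h top = K_a2×63.64 = 27.77; σ_h base = K_a2×(63.64+19.6×3.5) = 57.71.
P₂ = ½(27.77+57.71)×3.5 = 149.6. Total P_a = 38.30+149.6 = 187.9 kN/m.

188 kN/m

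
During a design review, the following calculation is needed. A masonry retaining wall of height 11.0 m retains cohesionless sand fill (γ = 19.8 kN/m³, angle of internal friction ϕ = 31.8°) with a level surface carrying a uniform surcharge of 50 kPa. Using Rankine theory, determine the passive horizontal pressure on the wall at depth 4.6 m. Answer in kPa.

K_p = (1 + sin φ)/(1 − sin φ) = 3.228.
σ_v = γz + q = 19.8 × 4.6 + 50 = 141.1 kPa.
σ_h = K_p σ_v = 3.228 × 141.1 = 455.4 kPa.

455 kPa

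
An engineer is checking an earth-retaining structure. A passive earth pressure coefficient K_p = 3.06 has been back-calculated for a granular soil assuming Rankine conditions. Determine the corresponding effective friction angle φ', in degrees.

30.5°

K_p = (1+sin φ)/(1−sin φ) ⇒ sin φ = (K_p − 1)/(K_p + 1) = 0.5074.
φ = arcsin(0.5074) = 30.49°.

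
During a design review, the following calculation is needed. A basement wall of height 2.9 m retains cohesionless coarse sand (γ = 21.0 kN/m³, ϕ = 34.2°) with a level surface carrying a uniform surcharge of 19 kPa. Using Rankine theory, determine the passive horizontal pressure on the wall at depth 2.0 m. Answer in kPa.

K_p = (1 + sin φ)/(1 − sin φ) = 3.567.
σ_v = γz + q = 21.0 × 2.0 + 19 = 61.00 kPa.
σ_h = K_p σ_v = 3.567 × 61.00 = 217.6 kPa.

218 kPa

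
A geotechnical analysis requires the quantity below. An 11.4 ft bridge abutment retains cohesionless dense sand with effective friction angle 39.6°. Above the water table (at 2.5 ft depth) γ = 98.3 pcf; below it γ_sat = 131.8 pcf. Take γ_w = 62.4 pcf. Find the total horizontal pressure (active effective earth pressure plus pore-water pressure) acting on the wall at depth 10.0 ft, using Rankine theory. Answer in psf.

K_a = (1 − sin φ)/(1 + sin φ) = 0.2214.
γ' = 131.8 − 62.4 = 69.40 pcf.
Effective vertical stress at 10.0 ft: σ'_v = 98.3×2.5 + 69.40×7.50 = 766.2 psf.
σ'_h = K_a σ'_v = 0.2214 × 766.2 = 169.7 psf; u = γ_w × 7.50 = 468.0 psf.
Total σ_h = 169.7 + 468.0 = 637.7 psf.

638 psf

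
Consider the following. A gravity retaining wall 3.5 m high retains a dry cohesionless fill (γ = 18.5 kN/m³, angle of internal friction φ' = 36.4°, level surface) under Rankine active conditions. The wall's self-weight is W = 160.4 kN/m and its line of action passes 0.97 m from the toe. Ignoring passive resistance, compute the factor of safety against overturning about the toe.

4.61

K_a = tan²(45° − 36.4°/2) = 0.2552.
P_a = ½K_aγH² = 0.5×0.2552×18.5×3.5² = 28.91 kN/m, acting at H/3 = 1.167 m above the base.
Overturning moment M_o = P_a × H/3 = 28.91 × 1.167 = 33.73.
Resisting moment M_r = W × 0.97 = 160.4 × 0.97 = 155.6.
FS_overturning = M_r/M_o = 155.6/33.73 = 4.612.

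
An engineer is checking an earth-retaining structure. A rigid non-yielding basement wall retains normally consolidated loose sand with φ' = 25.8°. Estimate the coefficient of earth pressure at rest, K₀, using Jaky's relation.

0.565

K₀ = 1 − sin φ' = 1 − sin 25.8° = 0.5648.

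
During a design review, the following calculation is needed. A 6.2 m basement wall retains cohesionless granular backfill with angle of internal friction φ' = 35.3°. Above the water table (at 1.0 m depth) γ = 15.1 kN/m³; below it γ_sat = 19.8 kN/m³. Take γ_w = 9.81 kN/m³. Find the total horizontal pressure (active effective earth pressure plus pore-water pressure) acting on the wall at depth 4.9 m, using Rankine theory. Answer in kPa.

K_a = (1 − sin φ)/(1 + sin φ) = 0.2675.
γ' = 19.8 − 9.81 = 9.990 kN/m³.
Effective vertical stress at 4.9 m: σ'_v = 15.1×1.0 + 9.990×3.90 = 54.06 kPa.
σ'_h = K_a σ'_v = 0.2675 × 54.06 = 14.46 kPa; u = γ_w × 3.90 = 38.26 kPa.
Total σ_h = 14.46 + 38.26 = 52.72 kPa.

52.7 kPa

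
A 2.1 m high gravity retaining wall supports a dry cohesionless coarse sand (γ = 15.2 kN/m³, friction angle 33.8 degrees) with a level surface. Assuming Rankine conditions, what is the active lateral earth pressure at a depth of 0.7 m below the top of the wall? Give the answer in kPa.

3.03 kPa

K_a = (1 − sin φ)/(1 + sin φ) = 0.2851.
σ_h = K_a γ z = 0.2851 × 15.2 × 0.7 = 3.033 kPa.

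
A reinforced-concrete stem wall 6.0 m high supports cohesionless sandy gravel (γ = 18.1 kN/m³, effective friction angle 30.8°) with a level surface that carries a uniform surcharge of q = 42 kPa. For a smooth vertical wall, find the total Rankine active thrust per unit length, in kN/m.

186 kN/m

K_a = tan²(45° − φ/2) = 0.3227.
Soil triangle: ½ K_a γ H² = 0.5×0.3227×18.1×6.0² = 105.1 kN/m.
Surcharge rectangle: K_a q H = 0.3227×42×6.0 = 81.32 kN/m.
Total = 105.1 + 81.32 = 186.5 kN/m.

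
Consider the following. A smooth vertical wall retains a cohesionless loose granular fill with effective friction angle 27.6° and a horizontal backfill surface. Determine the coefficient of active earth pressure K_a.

K_a = tan²(45° − φ/2) = tan²(31.20°) = 0.3668.

0.367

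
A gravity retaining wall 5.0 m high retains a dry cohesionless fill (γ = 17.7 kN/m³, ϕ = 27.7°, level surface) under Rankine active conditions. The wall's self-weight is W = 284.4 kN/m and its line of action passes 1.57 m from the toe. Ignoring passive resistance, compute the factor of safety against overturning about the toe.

K_a = tan²(45° − 27.7°/2) = 0.3653.
P_a = ½K_aγH² = 0.5×0.3653×17.7×5.0² = 80.83 kN/m, acting at H/3 = 1.667 m above the base.
Overturning moment M_o = P_a × H/3 = 80.83 × 1.667 = 134.7.
Resisting moment M_r = W × 1.57 = 284.4 × 1.57 = 446.5.
FS_overturning = M_r/M_o = 446.5/134.7 = 3.314.

3.31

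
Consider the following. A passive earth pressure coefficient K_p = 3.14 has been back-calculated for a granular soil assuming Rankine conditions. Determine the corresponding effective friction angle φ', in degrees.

K_p = (1+sin φ)/(1−sin φ) ⇒ sin φ = (K_p − 1)/(K_p + 1) = 0.5169.
φ = arcsin(0.5169) = 31.13°.

31.1°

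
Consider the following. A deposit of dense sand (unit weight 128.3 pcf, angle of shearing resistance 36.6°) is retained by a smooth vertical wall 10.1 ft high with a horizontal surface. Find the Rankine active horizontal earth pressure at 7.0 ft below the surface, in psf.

227 psf

K_a = (1 − sin φ)/(1 + sin φ) = 0.2530.
σ_h = K_a γ z = 0.2530 × 128.3 × 7.0 = 227.2 psf.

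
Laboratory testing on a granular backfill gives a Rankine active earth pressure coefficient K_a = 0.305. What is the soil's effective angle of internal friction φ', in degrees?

K_a = tan²(45° − φ/2) ⇒ 45° − φ/2 = arctan(√0.305) = 28.91°.
φ = 2(45° − 28.91°) = 32.18°.

32.2°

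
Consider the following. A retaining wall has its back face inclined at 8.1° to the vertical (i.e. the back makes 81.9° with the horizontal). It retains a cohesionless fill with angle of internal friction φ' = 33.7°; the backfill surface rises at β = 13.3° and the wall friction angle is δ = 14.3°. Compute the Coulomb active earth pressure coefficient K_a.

0.383

K_a = sin²(α+φ) / [sin²α · sin(α−δ) · (1 + √{sin(φ+δ)sin(φ−β) / (sin(α−δ)sin(α+β))})²].
With α = 81.9°, φ = 33.7°, δ = 14.3°, β = 13.3°: K_a = 0.3832.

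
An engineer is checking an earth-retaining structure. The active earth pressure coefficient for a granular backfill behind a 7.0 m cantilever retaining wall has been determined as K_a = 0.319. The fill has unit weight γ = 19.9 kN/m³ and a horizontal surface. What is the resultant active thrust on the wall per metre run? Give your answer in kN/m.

156 kN/m

P = ½ K_a γ H² = 0.5 × 0.319 × 19.9 × 7.0² = 155.5 kN/m.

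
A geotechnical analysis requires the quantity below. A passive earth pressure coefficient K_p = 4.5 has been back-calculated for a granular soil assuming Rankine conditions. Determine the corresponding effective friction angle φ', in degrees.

39.5°

K_p = (1+sin φ)/(1−sin φ) ⇒ sin φ = (K_p − 1)/(K_p + 1) = 0.6364.
φ = arcsin(0.6364) = 39.52°.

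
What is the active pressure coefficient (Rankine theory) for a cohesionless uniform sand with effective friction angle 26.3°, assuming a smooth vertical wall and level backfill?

K_a = (1 − sin φ)/(1 + sin φ) = (1 − sin 26.3°)/(1 + sin 26.3°) = 0.3859.

0.386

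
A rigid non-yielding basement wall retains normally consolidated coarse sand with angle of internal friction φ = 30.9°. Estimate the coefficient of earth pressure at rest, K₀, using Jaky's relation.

0.486

K₀ = 1 − sin φ' = 1 − sin 30.9° = 0.4865.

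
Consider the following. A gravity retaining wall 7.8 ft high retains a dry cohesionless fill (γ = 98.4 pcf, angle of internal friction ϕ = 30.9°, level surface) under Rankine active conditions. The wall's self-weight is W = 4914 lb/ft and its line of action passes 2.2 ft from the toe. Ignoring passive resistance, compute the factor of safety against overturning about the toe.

K_a = tan²(45° − 30.9°/2) = 0.3214.
P_a = ½K_aγH² = 0.5×0.3214×98.4×7.8² = 962.1 lb/ft, acting at H/3 = 2.600 ft above the base.
Overturning moment M_o = P_a × H/3 = 962.1 × 2.600 = 2501.
Resisting moment M_r = W × 2.2 = 4914 × 2.2 = 10810.
FS_overturning = M_r/M_o = 10810/2501 = 4.322.

4.32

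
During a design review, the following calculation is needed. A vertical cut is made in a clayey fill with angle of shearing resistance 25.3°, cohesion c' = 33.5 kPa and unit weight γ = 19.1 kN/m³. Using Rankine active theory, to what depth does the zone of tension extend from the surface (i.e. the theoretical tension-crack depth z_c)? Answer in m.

K_a = tan²(45° − 25.3°/2) = 0.4012; √K_a = 0.6334.
The active pressure is zero where K_a γ z = 2c√K_a, so z_c = 2c/(γ√K_a) = 2×33.5/(19.1×0.6334) = 5.538 m.

5.54 m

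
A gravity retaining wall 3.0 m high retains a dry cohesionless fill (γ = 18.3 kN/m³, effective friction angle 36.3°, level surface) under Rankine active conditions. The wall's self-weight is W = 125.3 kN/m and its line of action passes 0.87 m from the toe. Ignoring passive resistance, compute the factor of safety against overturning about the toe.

K_a = tan²(45° − 36.3°/2) = 0.2563.
P_a = ½K_aγH² = 0.5×0.2563×18.3×3.0² = 21.10 kN/m, acting at H/3 = 1.000 m above the base.
Overturning moment M_o = P_a × H/3 = 21.10 × 1.000 = 21.10.
Resisting moment M_r = W × 0.87 = 125.3 × 0.87 = 109.0.
FS_overturning = M_r/M_o = 109.0/21.10 = 5.165.

5.17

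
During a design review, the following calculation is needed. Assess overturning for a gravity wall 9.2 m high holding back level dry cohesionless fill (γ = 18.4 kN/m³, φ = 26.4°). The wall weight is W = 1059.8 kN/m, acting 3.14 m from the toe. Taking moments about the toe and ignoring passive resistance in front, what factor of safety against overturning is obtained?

K_a = tan²(45° − 26.4°/2) = 0.3844.
P_a = ½K_aγH² = 0.5×0.3844×18.4×9.2² = 299.4 kN/m, acting at H/3 = 3.067 m above the base.
Overturning moment M_o = P_a × H/3 = 299.4 × 3.067 = 918.0.
Resisting moment M_r = W × 3.14 = 1059.8 × 3.14 = 3328.
FS_overturning = M_r/M_o = 3328/918.0 = 3.625.

3.62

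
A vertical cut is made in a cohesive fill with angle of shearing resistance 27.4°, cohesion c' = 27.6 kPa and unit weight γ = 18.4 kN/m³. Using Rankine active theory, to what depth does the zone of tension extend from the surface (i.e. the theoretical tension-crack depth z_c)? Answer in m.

4.93 m

K_a = tan²(45° − 27.4°/2) = 0.3697; √K_a = 0.6080.
The active pressure is zero where K_a γ z = 2c√K_a, so z_c = 2c/(γ√K_a) = 2×27.6/(18.4×0.6080) = 4.934 m.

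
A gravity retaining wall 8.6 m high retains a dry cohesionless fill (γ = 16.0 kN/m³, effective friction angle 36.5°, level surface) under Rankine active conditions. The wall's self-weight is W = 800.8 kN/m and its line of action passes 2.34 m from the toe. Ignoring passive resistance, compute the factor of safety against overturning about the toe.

4.35

K_a = tan²(45° − 36.5°/2) = 0.2541.
P_a = ½K_aγH² = 0.5×0.2541×16.0×8.6² = 150.3 kN/m, acting at H/3 = 2.867 m above the base.
Overturning moment M_o = P_a × H/3 = 150.3 × 2.867 = 430.9.
Resisting moment M_r = W × 2.34 = 800.8 × 2.34 = 1874.
FS_overturning = M_r/M_o = 1874/430.9 = 4.349.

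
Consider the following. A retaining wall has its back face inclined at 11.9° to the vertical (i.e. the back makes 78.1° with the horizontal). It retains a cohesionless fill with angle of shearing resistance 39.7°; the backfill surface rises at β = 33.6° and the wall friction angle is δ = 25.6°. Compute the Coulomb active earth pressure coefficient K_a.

K_a = sin²(α+φ) / [sin²α · sin(α−δ) · (1 + √{sin(φ+δ)sin(φ−β) / (sin(α−δ)sin(α+β))})²].
With α = 78.1°, φ = 39.7°, δ = 25.6°, β = 33.6°: K_a = 0.5554.

0.555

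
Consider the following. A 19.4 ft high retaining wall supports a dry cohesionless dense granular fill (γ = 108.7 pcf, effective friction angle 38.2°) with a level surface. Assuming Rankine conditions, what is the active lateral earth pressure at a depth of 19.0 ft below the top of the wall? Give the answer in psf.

K_a = (1 − sin φ)/(1 + sin φ) = 0.2358.
σ_h = K_a γ z = 0.2358 × 108.7 × 19.0 = 487.0 psf.

487 psf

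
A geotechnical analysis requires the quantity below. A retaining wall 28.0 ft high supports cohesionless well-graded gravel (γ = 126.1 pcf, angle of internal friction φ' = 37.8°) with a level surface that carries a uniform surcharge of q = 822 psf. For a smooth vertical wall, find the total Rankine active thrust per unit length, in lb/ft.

K_a = tan²(45° − φ/2) = 0.2400.
Soil triangle: ½ K_a γ H² = 0.5×0.2400×126.1×28.0² = 11860 lb/ft.
Surcharge rectangle: K_a q H = 0.2400×822×28.0 = 5524 lb/ft.
Total = 11860 + 5524 = 17390 lb/ft.

17400 lb/ft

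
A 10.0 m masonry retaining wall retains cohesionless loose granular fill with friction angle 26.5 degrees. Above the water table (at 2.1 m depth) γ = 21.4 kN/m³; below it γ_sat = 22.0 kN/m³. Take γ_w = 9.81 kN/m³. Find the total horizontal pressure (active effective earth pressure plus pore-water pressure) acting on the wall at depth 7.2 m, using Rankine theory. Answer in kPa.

K_a = (1 − sin φ)/(1 + sin φ) = 0.3829.
γ' = 22.0 − 9.81 = 12.19 kN/m³.
Effective vertical stress at 7.2 m: σ'_v = 21.4×2.1 + 12.19×5.10 = 107.1 kPa.
σ'_h = K_a σ'_v = 0.3829 × 107.1 = 41.02 kPa; u = γ_w × 5.10 = 50.03 kPa.
Total σ_h = 41.02 + 50.03 = 91.05 kPa.

91.0 kPa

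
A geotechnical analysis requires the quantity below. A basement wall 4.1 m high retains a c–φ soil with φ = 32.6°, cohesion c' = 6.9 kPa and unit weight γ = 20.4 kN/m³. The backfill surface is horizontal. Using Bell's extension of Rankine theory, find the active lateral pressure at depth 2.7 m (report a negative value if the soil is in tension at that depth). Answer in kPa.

K_a = (1 − sin φ)/(1 + sin φ) = 0.2997.
σ_a = K_a γ z − 2c√K_a = 0.2997×20.4×2.7 − 2×6.9×0.5475 = 8.954 kPa.

8.95 kPa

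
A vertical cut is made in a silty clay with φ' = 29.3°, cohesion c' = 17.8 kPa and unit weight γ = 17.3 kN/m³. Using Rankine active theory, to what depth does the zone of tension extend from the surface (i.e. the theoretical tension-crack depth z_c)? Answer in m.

K_a = tan²(45° − 29.3°/2) = 0.3428; √K_a = 0.5855.
The active pressure is zero where K_a γ z = 2c√K_a, so z_c = 2c/(γ√K_a) = 2×17.8/(17.3×0.5855) = 3.514 m.

3.51 m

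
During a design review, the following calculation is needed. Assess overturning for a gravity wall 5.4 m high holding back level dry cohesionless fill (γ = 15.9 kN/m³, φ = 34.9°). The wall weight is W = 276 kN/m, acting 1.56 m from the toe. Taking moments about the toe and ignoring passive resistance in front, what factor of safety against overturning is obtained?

3.79

K_a = tan²(45° − 34.9°/2) = 0.2721.
P_a = ½K_aγH² = 0.5×0.2721×15.9×5.4² = 63.09 kN/m, acting at H/3 = 1.800 m above the base.
Overturning moment M_o = P_a × H/3 = 63.09 × 1.800 = 113.6.
Resisting moment M_r = W × 1.56 = 276 × 1.56 = 430.6.
FS_overturning = M_r/M_o = 430.6/113.6 = 3.791.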